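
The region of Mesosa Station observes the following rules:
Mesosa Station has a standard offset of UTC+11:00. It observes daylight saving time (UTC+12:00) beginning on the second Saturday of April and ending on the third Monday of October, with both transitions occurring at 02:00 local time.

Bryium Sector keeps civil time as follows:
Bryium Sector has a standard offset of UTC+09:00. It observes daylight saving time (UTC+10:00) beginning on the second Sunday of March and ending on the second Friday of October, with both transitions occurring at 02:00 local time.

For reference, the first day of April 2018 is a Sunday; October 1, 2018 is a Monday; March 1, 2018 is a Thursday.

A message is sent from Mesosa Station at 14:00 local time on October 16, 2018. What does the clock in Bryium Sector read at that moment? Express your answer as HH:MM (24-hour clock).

1 April 2018 is a Sunday, so the first Saturday is April 7 and the second is April 14.
1 October 2018 is a Monday, so the first Monday is October 1 and the third is October 15.
Daylight saving runs 14 April – 15 October; October 16, 2018 is outside that window, so Mesosa Station is on standard time at UTC+11:00.
14:00 Mesosa Station − 11h = 03:00 UTC.
1 March 2018 is a Thursday, so the first Sunday is March 4 and the second is March 11.
1 October 2018 is a Monday, so the first Friday is October 5 and the second is October 12.
At the standard offset (UTC+09:00), 03:00 UTC + 9h = 12:00 Bryium Sector standard time.
The standard-time date in Bryium Sector, October 16, 2018, does not fall between 11 March and 12 October, so daylight saving is not in effect and Bryium Sector is at UTC+09:00.
03:00 UTC + 9h = 12:00 Bryium Sector.

12:00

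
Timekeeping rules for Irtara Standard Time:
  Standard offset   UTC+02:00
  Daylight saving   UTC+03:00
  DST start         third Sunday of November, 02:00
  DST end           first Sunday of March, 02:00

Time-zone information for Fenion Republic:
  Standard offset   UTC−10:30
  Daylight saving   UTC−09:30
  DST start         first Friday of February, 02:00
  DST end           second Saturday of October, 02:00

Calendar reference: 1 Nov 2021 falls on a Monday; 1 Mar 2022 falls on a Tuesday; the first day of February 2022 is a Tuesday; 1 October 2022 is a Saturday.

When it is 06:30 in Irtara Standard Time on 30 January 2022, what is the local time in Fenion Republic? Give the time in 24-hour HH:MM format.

1 November 2021 is a Monday, so the first Sunday is November 7 and the third is November 21.
1 March 2022 is a Tuesday, so the first Sunday is March 6.
Daylight saving runs 21 November 2021 – 6 March 2022; 30 January 2022 is inside that window, so Irtara Standard Time is at UTC+03:00.
06:30 Irtara Standard Time − 3h = 03:30 UTC.
1 February 2022 is a Tuesday, so the first Friday is February 4.
1 October 2022 is a Saturday, so the first Saturday is October 1 and the second is October 8.
At the standard offset (UTC−10:30), 03:30 UTC − 10h30m = 17:00 Fenion Republic standard time (rolling into the previous day, 29 January 2022).
The standard-time date in Fenion Republic, 29 January 2022, does not fall between 4 February and 8 October, so daylight saving is not in effect and Fenion Republic is at UTC−10:30.
03:30 UTC − 10h30m = 17:00 Fenion Republic (rolling into the previous day, 29 January 2022).

17:00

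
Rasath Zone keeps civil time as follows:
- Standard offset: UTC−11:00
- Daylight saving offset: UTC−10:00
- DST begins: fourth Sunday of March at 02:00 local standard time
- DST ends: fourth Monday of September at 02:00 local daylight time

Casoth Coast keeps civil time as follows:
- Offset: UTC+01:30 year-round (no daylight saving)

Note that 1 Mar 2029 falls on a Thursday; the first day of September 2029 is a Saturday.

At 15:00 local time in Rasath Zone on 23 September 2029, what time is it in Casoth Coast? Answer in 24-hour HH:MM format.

1 March 2029 is a Thursday, so the first Sunday is March 4 and the fourth is March 25.
1 September 2029 is a Saturday, so the first Monday is September 3 and the fourth is September 24.
23 September 2029 falls between 25 March and 24 September, so daylight saving is in effect and Rasath Zone is at UTC−10:00.
15:00 Rasath Zone + 10h = 01:00 UTC (rolling into the next day, 24 September 2029).
Casoth Coast stays on UTC+01:30 all year.
01:00 UTC + 1h30m = 02:30 Casoth Coast.

02:30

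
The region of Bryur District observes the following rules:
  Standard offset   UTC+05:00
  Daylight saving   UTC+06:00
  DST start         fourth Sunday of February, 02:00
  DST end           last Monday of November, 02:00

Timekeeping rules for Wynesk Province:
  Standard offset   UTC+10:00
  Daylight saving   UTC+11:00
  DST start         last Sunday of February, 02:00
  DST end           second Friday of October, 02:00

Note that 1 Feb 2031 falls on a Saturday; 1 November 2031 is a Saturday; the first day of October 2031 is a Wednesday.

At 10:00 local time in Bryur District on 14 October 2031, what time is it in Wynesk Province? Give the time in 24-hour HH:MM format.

14:00

1 February 2031 is a Saturday, so the first Sunday is February 2 and the fourth is February 23.
1 November 2031 is a Saturday, so Mondays fall on 3, 10, 17, 24; the last is November 24.
Daylight saving runs 23 February – 24 November; 14 October 2031 is inside that window, so Bryur District is at UTC+06:00.
10:00 Bryur District − 6h = 04:00 UTC.
1 February 2031 is a Saturday, so Sundays fall on 2, 9, 16, 23; the last is February 23.
1 October 2031 is a Wednesday, so the first Friday is October 3 and the second is October 10.
At the standard offset (UTC+10:00), 04:00 UTC + 10h = 14:00 Wynesk Province standard time.
The standard-time date in Wynesk Province, 14 October 2031, is outside the daylight-saving period (23 February – 10 October), so Wynesk Province is on standard time, UTC+10:00.
04:00 UTC + 10h = 14:00 Wynesk Province.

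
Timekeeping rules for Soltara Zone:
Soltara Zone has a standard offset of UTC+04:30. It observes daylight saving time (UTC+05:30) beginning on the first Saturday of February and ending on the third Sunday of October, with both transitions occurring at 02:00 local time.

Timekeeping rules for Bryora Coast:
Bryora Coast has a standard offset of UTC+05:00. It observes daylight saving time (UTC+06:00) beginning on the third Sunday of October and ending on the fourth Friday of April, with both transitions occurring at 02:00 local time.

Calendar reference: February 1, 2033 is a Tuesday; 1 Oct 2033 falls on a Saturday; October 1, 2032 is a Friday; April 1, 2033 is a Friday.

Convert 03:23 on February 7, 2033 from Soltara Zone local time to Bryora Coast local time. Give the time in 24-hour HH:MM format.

1 February 2033 is a Tuesday, so the first Saturday is February 5.
1 October 2033 is a Saturday, so the first Sunday is October 2 and the third is October 16.
Daylight saving runs 5 February – 16 October; February 7, 2033 is inside that window, so Soltara Zone is at UTC+05:30.
03:23 Soltara Zone − 5h30m = 21:53 UTC (rolling into the previous day, 6 February 2033).
1 October 2032 is a Friday, so the first Sunday is October 3 and the third is October 17.
1 April 2033 is a Friday, so the first Friday is April 1 and the fourth is April 22.
At the standard offset (UTC+05:00), 21:53 UTC + 5h = 02:53 Bryora Coast standard time (rolling into the next day, 7 February 2033).
Daylight saving runs 17 October 2032 – 22 April 2033; the standard-time date in Bryora Coast, February 7, 2033, is inside that window, so Bryora Coast is at UTC+06:00.
21:53 UTC + 6h = 03:53 Bryora Coast (rolling into the next day, 7 February 2033).

03:53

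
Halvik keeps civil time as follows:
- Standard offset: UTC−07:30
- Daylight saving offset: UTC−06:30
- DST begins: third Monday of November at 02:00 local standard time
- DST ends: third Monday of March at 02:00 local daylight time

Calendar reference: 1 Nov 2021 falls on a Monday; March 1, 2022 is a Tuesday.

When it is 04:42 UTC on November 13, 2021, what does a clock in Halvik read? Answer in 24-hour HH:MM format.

1 November 2021 is a Monday, so the first Monday is November 1 and the third is November 15.
1 March 2022 is a Tuesday, so the first Monday is March 7 and the third is March 21.
At the standard offset (UTC−07:30), 04:42 UTC − 7h30m = 21:12 Halvik standard time (rolling into the previous day, 12 November 2021).
Daylight saving runs 15 November 2021 – 21 March 2022; the standard-time date in Halvik, November 12, 2021, is outside that window, so Halvik is on standard time at UTC−07:30.
04:42 UTC − 7h30m = 21:12 local (rolling into the previous day, 12 November 2021).

21:12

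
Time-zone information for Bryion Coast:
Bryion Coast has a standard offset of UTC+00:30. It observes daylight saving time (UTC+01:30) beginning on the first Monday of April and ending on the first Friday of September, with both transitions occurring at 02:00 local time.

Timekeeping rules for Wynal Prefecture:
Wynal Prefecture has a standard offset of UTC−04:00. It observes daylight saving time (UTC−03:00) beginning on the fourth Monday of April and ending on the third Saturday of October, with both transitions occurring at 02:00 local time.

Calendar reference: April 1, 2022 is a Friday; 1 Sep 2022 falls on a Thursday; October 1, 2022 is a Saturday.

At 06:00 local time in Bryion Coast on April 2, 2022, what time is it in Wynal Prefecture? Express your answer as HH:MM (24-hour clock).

1 April 2022 is a Friday, so the first Monday is April 4.
1 September 2022 is a Thursday, so the first Friday is September 2.
Daylight saving runs 4 April – 2 September; April 2, 2022 is outside that window, so Bryion Coast is on standard time at UTC+00:30.
06:00 Bryion Coast − 0h30m = 05:30 UTC.
1 April 2022 is a Friday, so the first Monday is April 4 and the fourth is April 25.
1 October 2022 is a Saturday, so the first Saturday is October 1 and the third is October 15.
At the standard offset (UTC−04:00), 05:30 UTC − 4h = 01:30 Wynal Prefecture standard time.
Daylight saving runs 25 April – 15 October; the standard-time date in Wynal Prefecture, April 2, 2022, is outside that window, so Wynal Prefecture is on standard time at UTC−04:00.
05:30 UTC − 4h = 01:30 Wynal Prefecture.

01:30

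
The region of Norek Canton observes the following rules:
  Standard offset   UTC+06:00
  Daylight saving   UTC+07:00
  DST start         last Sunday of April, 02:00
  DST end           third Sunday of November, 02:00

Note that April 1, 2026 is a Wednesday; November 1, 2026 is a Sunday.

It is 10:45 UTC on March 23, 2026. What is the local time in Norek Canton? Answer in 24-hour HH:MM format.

16:45

1 April 2026 is a Wednesday, so Sundays fall on 5, 12, 19, 26; the last is April 26.
1 November 2026 is a Sunday, so the first Sunday is November 1 and the third is November 15.
At the standard offset (UTC+06:00), 10:45 UTC + 6h = 16:45 Norek Canton standard time.
The standard-time date in Norek Canton, March 23, 2026, does not fall between 26 April and 15 November, so daylight saving is not in effect and Norek Canton is at UTC+06:00.
10:45 UTC + 6h = 16:45 local.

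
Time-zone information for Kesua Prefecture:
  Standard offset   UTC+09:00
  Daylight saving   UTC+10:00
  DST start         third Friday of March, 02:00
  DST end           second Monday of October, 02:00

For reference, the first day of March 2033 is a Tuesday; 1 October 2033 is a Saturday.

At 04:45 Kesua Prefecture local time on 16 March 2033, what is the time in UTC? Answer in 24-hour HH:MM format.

1 March 2033 is a Tuesday, so the first Friday is March 4 and the third is March 18.
1 October 2033 is a Saturday, so the first Monday is October 3 and the second is October 10.
16 March 2033 does not fall between 18 March and 10 October, so daylight saving is not in effect and Kesua Prefecture is at UTC+09:00.
04:45 local − 9h = 19:45 UTC (rolling into the previous day, 15 March 2033).

19:45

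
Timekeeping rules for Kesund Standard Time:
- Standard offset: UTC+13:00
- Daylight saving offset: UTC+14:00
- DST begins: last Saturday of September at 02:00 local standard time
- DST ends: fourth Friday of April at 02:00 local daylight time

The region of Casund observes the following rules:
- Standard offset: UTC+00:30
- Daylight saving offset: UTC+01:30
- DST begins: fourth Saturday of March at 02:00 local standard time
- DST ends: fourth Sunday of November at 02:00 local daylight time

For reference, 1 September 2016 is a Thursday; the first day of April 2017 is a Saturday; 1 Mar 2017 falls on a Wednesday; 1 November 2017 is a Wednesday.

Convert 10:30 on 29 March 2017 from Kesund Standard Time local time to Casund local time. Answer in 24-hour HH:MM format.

1 September 2016 is a Thursday, so Saturdays fall on 3, 10, 17, 24; the last is September 24.
1 April 2017 is a Saturday, so the first Friday is April 7 and the fourth is April 28.
Daylight saving runs 24 September 2016 – 28 April 2017; 29 March 2017 is inside that window, so Kesund Standard Time is at UTC+14:00.
10:30 Kesund Standard Time − 14h = 20:30 UTC (rolling into the previous day, 28 March 2017).
1 March 2017 is a Wednesday, so the first Saturday is March 4 and the fourth is March 25.
1 November 2017 is a Wednesday, so the first Sunday is November 5 and the fourth is November 26.
At the standard offset (UTC+00:30), 20:30 UTC + 0h30m = 21:00 Casund standard time.
The standard-time date in Casund, 28 March 2017, lies within the daylight-saving period (25 March – 26 November), so Casund is on daylight time, UTC+01:30.
20:30 UTC + 1h30m = 22:00 Casund.

22:00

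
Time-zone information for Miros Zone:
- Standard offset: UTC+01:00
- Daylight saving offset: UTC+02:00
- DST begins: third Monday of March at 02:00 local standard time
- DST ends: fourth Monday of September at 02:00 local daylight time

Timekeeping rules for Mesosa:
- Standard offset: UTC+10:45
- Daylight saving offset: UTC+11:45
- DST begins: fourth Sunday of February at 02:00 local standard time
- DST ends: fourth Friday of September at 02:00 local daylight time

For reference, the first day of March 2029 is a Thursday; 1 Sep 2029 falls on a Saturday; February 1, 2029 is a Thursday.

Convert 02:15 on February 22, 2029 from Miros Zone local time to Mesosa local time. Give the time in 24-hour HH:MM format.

12:00

1 March 2029 is a Thursday, so the first Monday is March 5 and the third is March 19.
1 September 2029 is a Saturday, so the first Monday is September 3 and the fourth is September 24.
Daylight saving runs 19 March – 24 September; February 22, 2029 is outside that window, so Miros Zone is on standard time at UTC+01:00.
02:15 Miros Zone − 1h = 01:15 UTC.
1 February 2029 is a Thursday, so the first Sunday is February 4 and the fourth is February 25.
1 September 2029 is a Saturday, so the first Friday is September 7 and the fourth is September 28.
At the standard offset (UTC+10:45), 01:15 UTC + 10h45m = 12:00 Mesosa standard time.
Daylight saving runs 25 February – 28 September; the standard-time date in Mesosa, February 22, 2029, is outside that window, so Mesosa is on standard time at UTC+10:45.
01:15 UTC + 10h45m = 12:00 Mesosa.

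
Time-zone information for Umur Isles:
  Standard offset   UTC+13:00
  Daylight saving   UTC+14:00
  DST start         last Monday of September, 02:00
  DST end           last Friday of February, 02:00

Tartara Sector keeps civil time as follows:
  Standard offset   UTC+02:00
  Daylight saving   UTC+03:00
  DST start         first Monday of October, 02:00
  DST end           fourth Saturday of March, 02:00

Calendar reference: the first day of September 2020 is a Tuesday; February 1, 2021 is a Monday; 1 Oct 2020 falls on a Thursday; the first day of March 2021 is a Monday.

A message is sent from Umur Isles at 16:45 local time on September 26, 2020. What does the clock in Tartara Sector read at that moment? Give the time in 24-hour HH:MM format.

1 September 2020 is a Tuesday, so Mondays fall on 7, 14, 21, 28; the last is September 28.
1 February 2021 is a Monday, so Fridays fall on 5, 12, 19, 26; the last is February 26.
September 26, 2020 does not fall between 28 September 2020 and 26 February 2021, so daylight saving is not in effect and Umur Isles is at UTC+13:00.
16:45 Umur Isles − 13h = 03:45 UTC.
1 October 2020 is a Thursday, so the first Monday is October 5.
1 March 2021 is a Monday, so the first Saturday is March 6 and the fourth is March 27.
At the standard offset (UTC+02:00), 03:45 UTC + 2h = 05:45 Tartara Sector standard time.
The standard-time date in Tartara Sector, September 26, 2020, does not fall between 5 October 2020 and 27 March 2021, so daylight saving is not in effect and Tartara Sector is at UTC+02:00.
03:45 UTC + 2h = 05:45 Tartara Sector.

05:45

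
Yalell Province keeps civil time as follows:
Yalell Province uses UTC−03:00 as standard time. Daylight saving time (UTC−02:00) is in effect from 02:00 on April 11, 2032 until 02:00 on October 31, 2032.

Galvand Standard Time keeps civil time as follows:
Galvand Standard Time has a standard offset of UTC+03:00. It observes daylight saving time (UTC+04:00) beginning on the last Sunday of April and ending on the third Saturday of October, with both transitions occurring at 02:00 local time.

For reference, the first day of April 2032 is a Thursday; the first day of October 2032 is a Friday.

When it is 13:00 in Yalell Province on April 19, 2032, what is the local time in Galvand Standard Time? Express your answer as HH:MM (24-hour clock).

18:00

April 19, 2032 falls between 11 April and 31 October, so daylight saving is in effect and Yalell Province is at UTC−02:00.
13:00 Yalell Province + 2h = 15:00 UTC.
1 April 2032 is a Thursday, so Sundays fall on 4, 11, 18, 25; the last is April 25.
1 October 2032 is a Friday, so the first Saturday is October 2 and the third is October 16.
At the standard offset (UTC+03:00), 15:00 UTC + 3h = 18:00 Galvand Standard Time standard time.
The standard-time date in Galvand Standard Time, April 19, 2032, does not fall between 25 April and 16 October, so daylight saving is not in effect and Galvand Standard Time is at UTC+03:00.
15:00 UTC + 3h = 18:00 Galvand Standard Time.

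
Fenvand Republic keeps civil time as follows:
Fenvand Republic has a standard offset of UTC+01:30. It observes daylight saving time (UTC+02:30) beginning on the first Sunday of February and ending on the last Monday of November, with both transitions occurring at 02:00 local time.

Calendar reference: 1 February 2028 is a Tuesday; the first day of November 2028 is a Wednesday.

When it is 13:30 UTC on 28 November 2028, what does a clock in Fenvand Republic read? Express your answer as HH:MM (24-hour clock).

1 February 2028 is a Tuesday, so the first Sunday is February 6.
1 November 2028 is a Wednesday, so Mondays fall on 6, 13, 20, 27; the last is November 27.
At the standard offset (UTC+01:30), 13:30 UTC + 1h30m = 15:00 Fenvand Republic standard time.
The standard-time date in Fenvand Republic, 28 November 2028, does not fall between 6 February and 27 November, so daylight saving is not in effect and Fenvand Republic is at UTC+01:30.
13:30 UTC + 1h30m = 15:00 local.

15:00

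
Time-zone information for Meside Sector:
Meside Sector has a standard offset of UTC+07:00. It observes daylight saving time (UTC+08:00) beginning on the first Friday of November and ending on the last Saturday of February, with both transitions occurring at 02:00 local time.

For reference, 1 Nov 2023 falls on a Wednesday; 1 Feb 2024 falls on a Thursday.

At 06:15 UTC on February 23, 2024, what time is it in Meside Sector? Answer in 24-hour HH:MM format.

14:15

1 November 2023 is a Wednesday, so the first Friday is November 3.
1 February 2024 is a Thursday, so Saturdays fall on 3, 10, 17, 24; the last is February 24.
At the standard offset (UTC+07:00), 06:15 UTC + 7h = 13:15 Meside Sector standard time.
Daylight saving runs 3 November 2023 – 24 February 2024; the standard-time date in Meside Sector, February 23, 2024, is inside that window, so Meside Sector is at UTC+08:00.
06:15 UTC + 8h = 14:15 local.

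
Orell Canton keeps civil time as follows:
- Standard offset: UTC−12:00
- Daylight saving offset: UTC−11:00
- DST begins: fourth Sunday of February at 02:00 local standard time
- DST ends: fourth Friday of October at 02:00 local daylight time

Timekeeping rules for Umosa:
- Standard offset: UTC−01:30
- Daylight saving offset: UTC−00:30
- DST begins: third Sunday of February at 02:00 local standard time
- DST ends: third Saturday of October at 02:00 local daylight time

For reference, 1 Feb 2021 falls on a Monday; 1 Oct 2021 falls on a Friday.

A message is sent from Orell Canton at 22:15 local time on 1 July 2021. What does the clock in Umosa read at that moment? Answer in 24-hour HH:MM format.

1 February 2021 is a Monday, so the first Sunday is February 7 and the fourth is February 28.
1 October 2021 is a Friday, so the first Friday is October 1 and the fourth is October 22.
1 July 2021 lies within the daylight-saving period (28 February – 22 October), so Orell Canton is on daylight time, UTC−11:00.
22:15 Orell Canton + 11h = 09:15 UTC (rolling into the next day, 2 July 2021).
1 February 2021 is a Monday, so the first Sunday is February 7 and the third is February 21.
1 October 2021 is a Friday, so the first Saturday is October 2 and the third is October 16.
At the standard offset (UTC−01:30), 09:15 UTC − 1h30m = 07:45 Umosa standard time.
The standard-time date in Umosa, 2 July 2021, falls between 21 February and 16 October, so daylight saving is in effect and Umosa is at UTC−00:30.
09:15 UTC − 0h30m = 08:45 Umosa.

08:45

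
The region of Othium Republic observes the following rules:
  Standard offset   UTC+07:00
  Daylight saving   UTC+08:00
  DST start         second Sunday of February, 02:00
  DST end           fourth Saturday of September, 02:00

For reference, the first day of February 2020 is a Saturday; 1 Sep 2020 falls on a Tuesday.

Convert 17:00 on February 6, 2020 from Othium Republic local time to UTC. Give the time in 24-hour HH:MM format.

10:00

1 February 2020 is a Saturday, so the first Sunday is February 2 and the second is February 9.
1 September 2020 is a Tuesday, so the first Saturday is September 5 and the fourth is September 26.
February 6, 2020 is outside the daylight-saving period (9 February – 26 September), so Othium Republic is on standard time, UTC+07:00.
17:00 local − 7h = 10:00 UTC.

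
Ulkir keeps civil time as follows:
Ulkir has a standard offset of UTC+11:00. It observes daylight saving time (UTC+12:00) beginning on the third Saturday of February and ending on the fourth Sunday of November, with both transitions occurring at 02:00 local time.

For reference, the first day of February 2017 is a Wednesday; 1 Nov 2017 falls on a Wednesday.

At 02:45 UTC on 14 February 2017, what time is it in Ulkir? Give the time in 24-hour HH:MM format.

1 February 2017 is a Wednesday, so the first Saturday is February 4 and the third is February 18.
1 November 2017 is a Wednesday, so the first Sunday is November 5 and the fourth is November 26.
At the standard offset (UTC+11:00), 02:45 UTC + 11h = 13:45 Ulkir standard time.
The standard-time date in Ulkir, 14 February 2017, is outside the daylight-saving period (18 February – 26 November), so Ulkir is on standard time, UTC+11:00.
02:45 UTC + 11h = 13:45 local.

13:45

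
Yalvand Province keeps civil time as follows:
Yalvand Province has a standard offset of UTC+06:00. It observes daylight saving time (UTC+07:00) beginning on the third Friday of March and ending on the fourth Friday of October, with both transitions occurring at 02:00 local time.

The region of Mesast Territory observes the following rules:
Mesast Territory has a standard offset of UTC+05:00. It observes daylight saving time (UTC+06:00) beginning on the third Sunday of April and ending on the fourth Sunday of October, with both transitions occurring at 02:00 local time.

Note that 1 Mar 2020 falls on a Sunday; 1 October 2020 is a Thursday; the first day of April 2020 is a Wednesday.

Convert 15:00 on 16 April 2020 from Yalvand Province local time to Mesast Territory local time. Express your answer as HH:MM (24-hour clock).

1 March 2020 is a Sunday, so the first Friday is March 6 and the third is March 20.
1 October 2020 is a Thursday, so the first Friday is October 2 and the fourth is October 23.
16 April 2020 lies within the daylight-saving period (20 March – 23 October), so Yalvand Province is on daylight time, UTC+07:00.
15:00 Yalvand Province − 7h = 08:00 UTC.
1 April 2020 is a Wednesday, so the first Sunday is April 5 and the third is April 19.
1 October 2020 is a Thursday, so the first Sunday is October 4 and the fourth is October 25.
At the standard offset (UTC+05:00), 08:00 UTC + 5h = 13:00 Mesast Territory standard time.
Daylight saving runs 19 April – 25 October; the standard-time date in Mesast Territory, 16 April 2020, is outside that window, so Mesast Territory is on standard time at UTC+05:00.
08:00 UTC + 5h = 13:00 Mesast Territory.

13:00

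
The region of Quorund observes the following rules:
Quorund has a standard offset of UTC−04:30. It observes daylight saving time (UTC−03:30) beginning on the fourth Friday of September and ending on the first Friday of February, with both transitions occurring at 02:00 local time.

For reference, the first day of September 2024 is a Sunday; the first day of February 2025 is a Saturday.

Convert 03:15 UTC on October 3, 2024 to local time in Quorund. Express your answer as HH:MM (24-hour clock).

23:45

1 September 2024 is a Sunday, so the first Friday is September 6 and the fourth is September 27.
1 February 2025 is a Saturday, so the first Friday is February 7.
At the standard offset (UTC−04:30), 03:15 UTC − 4h30m = 22:45 Quorund standard time (rolling into the previous day, 2 October 2024).
The standard-time date in Quorund, October 2, 2024, lies within the daylight-saving period (27 September 2024 – 7 February 2025), so Quorund is on daylight time, UTC−03:30.
03:15 UTC − 3h30m = 23:45 local (rolling into the previous day, 2 October 2024).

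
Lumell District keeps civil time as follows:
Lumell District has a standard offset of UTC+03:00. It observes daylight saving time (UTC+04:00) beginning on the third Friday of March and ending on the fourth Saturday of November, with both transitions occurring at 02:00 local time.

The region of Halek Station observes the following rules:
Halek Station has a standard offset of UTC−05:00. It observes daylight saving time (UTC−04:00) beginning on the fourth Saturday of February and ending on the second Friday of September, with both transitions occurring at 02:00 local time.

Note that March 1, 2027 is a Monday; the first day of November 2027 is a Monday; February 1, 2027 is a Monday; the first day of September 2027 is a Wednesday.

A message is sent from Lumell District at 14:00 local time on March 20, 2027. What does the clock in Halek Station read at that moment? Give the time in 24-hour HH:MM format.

06:00

1 March 2027 is a Monday, so the first Friday is March 5 and the third is March 19.
1 November 2027 is a Monday, so the first Saturday is November 6 and the fourth is November 27.
March 20, 2027 lies within the daylight-saving period (19 March – 27 November), so Lumell District is on daylight time, UTC+04:00.
14:00 Lumell District − 4h = 10:00 UTC.
1 February 2027 is a Monday, so the first Saturday is February 6 and the fourth is February 27.
1 September 2027 is a Wednesday, so the first Friday is September 3 and the second is September 10.
At the standard offset (UTC−05:00), 10:00 UTC − 5h = 05:00 Halek Station standard time.
Daylight saving runs 27 February – 10 September; the standard-time date in Halek Station, March 20, 2027, is inside that window, so Halek Station is at UTC−04:00.
10:00 UTC − 4h = 06:00 Halek Station.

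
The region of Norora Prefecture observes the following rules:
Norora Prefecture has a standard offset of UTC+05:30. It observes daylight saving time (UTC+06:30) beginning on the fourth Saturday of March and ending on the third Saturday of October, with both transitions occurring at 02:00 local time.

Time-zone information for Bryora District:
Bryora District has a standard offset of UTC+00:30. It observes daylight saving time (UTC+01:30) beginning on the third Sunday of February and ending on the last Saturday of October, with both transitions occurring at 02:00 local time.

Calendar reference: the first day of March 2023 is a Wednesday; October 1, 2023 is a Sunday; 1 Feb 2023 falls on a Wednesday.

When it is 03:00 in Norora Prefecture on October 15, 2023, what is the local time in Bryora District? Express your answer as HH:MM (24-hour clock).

1 March 2023 is a Wednesday, so the first Saturday is March 4 and the fourth is March 25.
1 October 2023 is a Sunday, so the first Saturday is October 7 and the third is October 21.
October 15, 2023 falls between 25 March and 21 October, so daylight saving is in effect and Norora Prefecture is at UTC+06:30.
03:00 Norora Prefecture − 6h30m = 20:30 UTC (rolling into the previous day, 14 October 2023).
1 February 2023 is a Wednesday, so the first Sunday is February 5 and the third is February 19.
1 October 2023 is a Sunday, so Saturdays fall on 7, 14, 21, 28; the last is October 28.
At the standard offset (UTC+00:30), 20:30 UTC + 0h30m = 21:00 Bryora District standard time.
The standard-time date in Bryora District, October 14, 2023, lies within the daylight-saving period (19 February – 28 October), so Bryora District is on daylight time, UTC+01:30.
20:30 UTC + 1h30m = 22:00 Bryora District.

22:00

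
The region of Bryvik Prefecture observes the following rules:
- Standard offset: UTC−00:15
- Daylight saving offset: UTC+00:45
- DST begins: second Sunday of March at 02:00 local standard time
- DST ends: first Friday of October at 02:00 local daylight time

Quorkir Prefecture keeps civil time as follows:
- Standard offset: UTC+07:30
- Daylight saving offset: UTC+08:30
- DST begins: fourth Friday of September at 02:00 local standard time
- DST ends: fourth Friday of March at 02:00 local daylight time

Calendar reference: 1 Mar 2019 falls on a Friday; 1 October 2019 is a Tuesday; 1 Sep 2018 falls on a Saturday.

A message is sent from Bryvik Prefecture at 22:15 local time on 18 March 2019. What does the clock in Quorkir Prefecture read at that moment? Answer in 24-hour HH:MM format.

1 March 2019 is a Friday, so the first Sunday is March 3 and the second is March 10.
1 October 2019 is a Tuesday, so the first Friday is October 4.
18 March 2019 falls between 10 March and 4 October, so daylight saving is in effect and Bryvik Prefecture is at UTC+00:45.
22:15 Bryvik Prefecture − 0h45m = 21:30 UTC.
1 September 2018 is a Saturday, so the first Friday is September 7 and the fourth is September 28.
1 March 2019 is a Friday, so the first Friday is March 1 and the fourth is March 22.
At the standard offset (UTC+07:30), 21:30 UTC + 7h30m = 05:00 Quorkir Prefecture standard time (rolling into the next day, 19 March 2019).
The standard-time date in Quorkir Prefecture, 19 March 2019, lies within the daylight-saving period (28 September 2018 – 22 March 2019), so Quorkir Prefecture is on daylight time, UTC+08:30.
21:30 UTC + 8h30m = 06:00 Quorkir Prefecture (rolling into the next day, 19 March 2019).

06:00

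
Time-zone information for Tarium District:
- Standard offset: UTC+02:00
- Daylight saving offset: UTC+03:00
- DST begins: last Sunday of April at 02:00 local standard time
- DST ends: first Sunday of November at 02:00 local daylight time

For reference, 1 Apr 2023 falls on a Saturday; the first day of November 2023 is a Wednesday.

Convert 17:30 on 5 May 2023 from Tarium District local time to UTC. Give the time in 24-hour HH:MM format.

14:30

1 April 2023 is a Saturday, so Sundays fall on 2, 9, 16, 23, 30; the last is April 30.
1 November 2023 is a Wednesday, so the first Sunday is November 5.
5 May 2023 falls between 30 April and 5 November, so daylight saving is in effect and Tarium District is at UTC+03:00.
17:30 local − 3h = 14:30 UTC.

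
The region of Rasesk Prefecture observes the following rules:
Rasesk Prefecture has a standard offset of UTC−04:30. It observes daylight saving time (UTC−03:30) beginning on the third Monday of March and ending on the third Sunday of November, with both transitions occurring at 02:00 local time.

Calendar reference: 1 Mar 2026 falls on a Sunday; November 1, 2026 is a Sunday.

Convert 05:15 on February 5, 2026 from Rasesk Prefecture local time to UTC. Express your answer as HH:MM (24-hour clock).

09:45

1 March 2026 is a Sunday, so the first Monday is March 2 and the third is March 16.
1 November 2026 is a Sunday, so the first Sunday is November 1 and the third is November 15.
Daylight saving runs 16 March – 15 November; February 5, 2026 is outside that window, so Rasesk Prefecture is on standard time at UTC−04:30.
05:15 local + 4h30m = 09:45 UTC.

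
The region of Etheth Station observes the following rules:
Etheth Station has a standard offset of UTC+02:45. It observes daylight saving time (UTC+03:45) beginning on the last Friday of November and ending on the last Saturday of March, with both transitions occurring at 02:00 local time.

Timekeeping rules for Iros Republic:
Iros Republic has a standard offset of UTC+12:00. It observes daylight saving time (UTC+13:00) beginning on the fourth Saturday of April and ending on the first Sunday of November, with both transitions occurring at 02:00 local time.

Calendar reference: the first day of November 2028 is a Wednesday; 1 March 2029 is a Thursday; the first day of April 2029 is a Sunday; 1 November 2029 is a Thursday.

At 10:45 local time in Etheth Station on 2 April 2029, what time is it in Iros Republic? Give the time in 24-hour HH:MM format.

20:00

1 November 2028 is a Wednesday, so Fridays fall on 3, 10, 17, 24; the last is November 24.
1 March 2029 is a Thursday, so Saturdays fall on 3, 10, 17, 24, 31; the last is March 31.
2 April 2029 does not fall between 24 November 2028 and 31 March 2029, so daylight saving is not in effect and Etheth Station is at UTC+02:45.
10:45 Etheth Station − 2h45m = 08:00 UTC.
1 April 2029 is a Sunday, so the first Saturday is April 7 and the fourth is April 28.
1 November 2029 is a Thursday, so the first Sunday is November 4.
At the standard offset (UTC+12:00), 08:00 UTC + 12h = 20:00 Iros Republic standard time.
The standard-time date in Iros Republic, 2 April 2029, does not fall between 28 April and 4 November, so daylight saving is not in effect and Iros Republic is at UTC+12:00.
08:00 UTC + 12h = 20:00 Iros Republic.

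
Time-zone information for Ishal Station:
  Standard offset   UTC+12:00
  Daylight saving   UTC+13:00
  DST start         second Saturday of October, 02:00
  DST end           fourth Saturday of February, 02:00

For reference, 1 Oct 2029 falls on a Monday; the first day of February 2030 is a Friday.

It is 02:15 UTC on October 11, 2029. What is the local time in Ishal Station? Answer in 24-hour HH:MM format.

1 October 2029 is a Monday, so the first Saturday is October 6 and the second is October 13.
1 February 2030 is a Friday, so the first Saturday is February 2 and the fourth is February 23.
At the standard offset (UTC+12:00), 02:15 UTC + 12h = 14:15 Ishal Station standard time.
Daylight saving runs 13 October 2029 – 23 February 2030; the standard-time date in Ishal Station, October 11, 2029, is outside that window, so Ishal Station is on standard time at UTC+12:00.
02:15 UTC + 12h = 14:15 local.

14:15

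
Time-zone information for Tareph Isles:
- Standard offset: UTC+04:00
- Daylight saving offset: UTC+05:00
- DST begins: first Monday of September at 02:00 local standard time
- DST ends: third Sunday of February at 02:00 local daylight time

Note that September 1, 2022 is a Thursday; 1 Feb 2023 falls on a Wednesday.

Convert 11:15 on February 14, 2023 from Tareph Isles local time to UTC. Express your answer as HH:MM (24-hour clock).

1 September 2022 is a Thursday, so the first Monday is September 5.
1 February 2023 is a Wednesday, so the first Sunday is February 5 and the third is February 19.
February 14, 2023 lies within the daylight-saving period (5 September 2022 – 19 February 2023), so Tareph Isles is on daylight time, UTC+05:00.
11:15 local − 5h = 06:15 UTC.

06:15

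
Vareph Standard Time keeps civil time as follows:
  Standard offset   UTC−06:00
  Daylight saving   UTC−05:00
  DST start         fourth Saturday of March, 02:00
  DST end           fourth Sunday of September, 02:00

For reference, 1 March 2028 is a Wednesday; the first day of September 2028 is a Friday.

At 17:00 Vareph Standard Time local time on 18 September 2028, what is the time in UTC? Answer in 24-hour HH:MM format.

22:00

1 March 2028 is a Wednesday, so the first Saturday is March 4 and the fourth is March 25.
1 September 2028 is a Friday, so the first Sunday is September 3 and the fourth is September 24.
Daylight saving runs 25 March – 24 September; 18 September 2028 is inside that window, so Vareph Standard Time is at UTC−05:00.
17:00 local + 5h = 22:00 UTC.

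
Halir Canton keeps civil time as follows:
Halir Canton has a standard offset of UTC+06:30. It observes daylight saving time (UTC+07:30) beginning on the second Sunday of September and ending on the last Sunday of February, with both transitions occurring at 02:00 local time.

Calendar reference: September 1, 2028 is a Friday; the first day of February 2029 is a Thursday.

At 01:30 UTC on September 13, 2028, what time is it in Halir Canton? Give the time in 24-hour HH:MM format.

1 September 2028 is a Friday, so the first Sunday is September 3 and the second is September 10.
1 February 2029 is a Thursday, so Sundays fall on 4, 11, 18, 25; the last is February 25.
At the standard offset (UTC+06:30), 01:30 UTC + 6h30m = 08:00 Halir Canton standard time.
The standard-time date in Halir Canton, September 13, 2028, lies within the daylight-saving period (10 September 2028 – 25 February 2029), so Halir Canton is on daylight time, UTC+07:30.
01:30 UTC + 7h30m = 09:00 local.

09:00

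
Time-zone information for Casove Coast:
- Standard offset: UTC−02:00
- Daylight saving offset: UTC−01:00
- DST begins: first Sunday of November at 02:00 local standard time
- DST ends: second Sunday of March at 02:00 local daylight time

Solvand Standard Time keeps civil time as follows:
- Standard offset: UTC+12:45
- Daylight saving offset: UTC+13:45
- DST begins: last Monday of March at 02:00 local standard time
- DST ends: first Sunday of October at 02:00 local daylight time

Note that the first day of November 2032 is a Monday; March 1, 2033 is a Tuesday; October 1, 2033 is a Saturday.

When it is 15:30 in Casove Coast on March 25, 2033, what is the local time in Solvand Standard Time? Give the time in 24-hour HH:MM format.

06:15

1 November 2032 is a Monday, so the first Sunday is November 7.
1 March 2033 is a Tuesday, so the first Sunday is March 6 and the second is March 13.
Daylight saving runs 7 November 2032 – 13 March 2033; March 25, 2033 is outside that window, so Casove Coast is on standard time at UTC−02:00.
15:30 Casove Coast + 2h = 17:30 UTC.
1 March 2033 is a Tuesday, so Mondays fall on 7, 14, 21, 28; the last is March 28.
1 October 2033 is a Saturday, so the first Sunday is October 2.
At the standard offset (UTC+12:45), 17:30 UTC + 12h45m = 06:15 Solvand Standard Time standard time (rolling into the next day, 26 March 2033).
The standard-time date in Solvand Standard Time, March 26, 2033, does not fall between 28 March and 2 October, so daylight saving is not in effect and Solvand Standard Time is at UTC+12:45.
17:30 UTC + 12h45m = 06:15 Solvand Standard Time (rolling into the next day, 26 March 2033).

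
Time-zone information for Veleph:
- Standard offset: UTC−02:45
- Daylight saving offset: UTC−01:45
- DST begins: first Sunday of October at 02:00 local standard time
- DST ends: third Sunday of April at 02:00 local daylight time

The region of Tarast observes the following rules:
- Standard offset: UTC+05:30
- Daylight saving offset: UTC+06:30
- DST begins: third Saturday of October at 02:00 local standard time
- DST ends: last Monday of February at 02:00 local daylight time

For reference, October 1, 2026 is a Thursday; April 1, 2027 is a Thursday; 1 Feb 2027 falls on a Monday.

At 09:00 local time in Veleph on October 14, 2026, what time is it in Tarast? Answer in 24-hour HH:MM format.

1 October 2026 is a Thursday, so the first Sunday is October 4.
1 April 2027 is a Thursday, so the first Sunday is April 4 and the third is April 18.
October 14, 2026 lies within the daylight-saving period (4 October 2026 – 18 April 2027), so Veleph is on daylight time, UTC−01:45.
09:00 Veleph + 1h45m = 10:45 UTC.
1 October 2026 is a Thursday, so the first Saturday is October 3 and the third is October 17.
1 February 2027 is a Monday, so Mondays fall on 1, 8, 15, 22; the last is February 22.
At the standard offset (UTC+05:30), 10:45 UTC + 5h30m = 16:15 Tarast standard time.
The standard-time date in Tarast, October 14, 2026, does not fall between 17 October 2026 and 22 February 2027, so daylight saving is not in effect and Tarast is at UTC+05:30.
10:45 UTC + 5h30m = 16:15 Tarast.

16:15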